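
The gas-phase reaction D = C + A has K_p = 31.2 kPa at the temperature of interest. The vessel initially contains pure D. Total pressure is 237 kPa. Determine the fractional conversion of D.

Basis: 1 mol D initially; let X = conversion of D. Extent ξ = X.
Mole table: n_D = 1 − X; n_C = X; n_A = X.
n_T = Σnᵢ = 1 + X.
y_i = n_i/n_T, p_i = y_i·P. K_p = p_C p_A / (p_D).
This yields a degree-2 equation in X; solving on (0,1), X = 0.341.

X = 0.341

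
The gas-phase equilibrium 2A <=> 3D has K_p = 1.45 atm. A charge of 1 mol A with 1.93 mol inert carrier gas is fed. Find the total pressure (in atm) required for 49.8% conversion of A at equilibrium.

P = 2.79 atm

Basis: 1 mol A initially; let X = conversion of A. Extent ξ = 0.5X.
Moles: n_A = 1 − X; n_D = 1.5X; n_I = 1.93 (inert).
Summing: n_T = 2.93 + 0.5X.
K_p = p_D^3 / (p_A^2) with p_i = (n_i/n_T)·P.
At X = 0.498: the mole-fraction product g(X) = Π y_i^ν_i = 0.5203. Since K_p = g(X)·P^{1}, P = (K_p/g)^(1/1) = (1.45/0.5203)^(1/1) = 2.79 atm.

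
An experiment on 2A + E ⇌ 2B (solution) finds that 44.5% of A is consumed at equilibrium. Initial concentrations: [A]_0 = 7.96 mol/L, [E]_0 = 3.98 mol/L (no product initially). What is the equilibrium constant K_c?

K_c = 0.291 L/mol

Let X = conversion of A.
Concentrations: [A] = 7.96 − 7.96X; [E] = 3.98 − 3.98X; [B] = 7.96X.
At X = 0.445: [A] = 4.42, [E] = 2.21, [B] = 3.54.
K_c = [B]^2 / ([A]^2 [E]) = 0.291 L/mol.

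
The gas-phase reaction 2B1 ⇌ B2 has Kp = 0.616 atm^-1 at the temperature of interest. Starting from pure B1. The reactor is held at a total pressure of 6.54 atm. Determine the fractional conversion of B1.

Let X = conversion of B1 (basis 1 mol B1); extent of reaction ξ = 0.5X.
At extent ξ: n_B1 = 1 − X; n_B2 = 0.5X.
n_T = Σnᵢ = 1 − 0.5X.
Mole fractions y_i = n_i/n_T; Kp = p_B2 / (p_B1^2) with p_i = y_i·P.
Substituting and setting equal to 0.616 atm^-1 gives a polynomial in X; the root in (0,1) is X = 0.758.

X = 0.758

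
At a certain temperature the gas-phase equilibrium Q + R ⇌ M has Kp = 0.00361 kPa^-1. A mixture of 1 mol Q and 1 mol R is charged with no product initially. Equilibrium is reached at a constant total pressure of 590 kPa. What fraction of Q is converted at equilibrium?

Take 1 mol Q as basis and let X be its fractional conversion, so ξ = X.
At extent ξ: n_Q = 1 − X; n_R = 1 − X; n_M = X.
Summing: n_T = 2 − X.
Mole fractions y_i = n_i/n_T; Kp = p_M / (p_Q p_R) with p_i = y_i·P.
Setting this equal to 0.00361 kPa^-1 and taking the physical root (0 < X < 1) gives X = 0.435.

X = 0.435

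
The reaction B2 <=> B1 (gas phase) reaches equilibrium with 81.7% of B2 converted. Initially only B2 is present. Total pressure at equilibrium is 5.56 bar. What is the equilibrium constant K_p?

Let X = conversion of B2 (basis 1 mol B2); extent of reaction ξ = X.
Species balance: n_B2 = 1 − X; n_B1 = X.
Total moles n_T = 1 (Δν = 0, constant).
At X = 0.817: n_B2 = 0.183, n_B1 = 0.817, n_T = 1.
p_i = (n_i/n_T)·P. K_p = p_B1 / (p_B2) = 4.46.

K_p = 4.46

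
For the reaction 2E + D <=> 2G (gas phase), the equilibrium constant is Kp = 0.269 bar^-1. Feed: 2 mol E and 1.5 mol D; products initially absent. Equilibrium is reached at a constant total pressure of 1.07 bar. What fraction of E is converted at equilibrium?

Let X = conversion of E (basis 2 mol E); extent of reaction ξ = X.
Species balance: n_E = 2 − 2X; n_D = 1.5 − X; n_G = 2X.
n_T = Σnᵢ = 3.5 − X.
Mole fractions y_i = n_i/n_T; Kp = p_G^2 / (p_E^2 p_D) with p_i = y_i·P.
This yields a degree-3 equation in X; solving on (0,1), X = 0.250.

X = 0.250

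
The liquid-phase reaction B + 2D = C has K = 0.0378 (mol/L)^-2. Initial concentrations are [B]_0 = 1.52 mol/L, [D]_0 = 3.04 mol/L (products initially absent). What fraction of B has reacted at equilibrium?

X = 0.187

Let X = conversion of B; extent ξ = 1.52·X mol/L.
Concentrations: [B] = 1.52 − 1.52X; [D] = 3.04 − 3.04X; [C] = 1.52X.
K = [C] / ([B] [D]^2).
Equating to 0.0378 (mol/L)^-2: the physical root is X = 0.187.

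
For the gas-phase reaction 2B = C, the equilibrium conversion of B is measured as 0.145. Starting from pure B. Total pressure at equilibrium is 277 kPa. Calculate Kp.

Kp = 0.000332 kPa^-1

Basis: 1 mol B initially; let X = conversion of B. Extent ξ = 0.5X.
Species balance: n_B = 1 − X; n_C = 0.5X.
n_T = Σnᵢ = 1 − 0.5X.
At X = 0.145: n_B = 0.855, n_C = 0.0725, n_T = 0.927.
p_i = (n_i/n_T)·P. Kp = p_C / (p_B^2) = 0.000332 kPa^-1.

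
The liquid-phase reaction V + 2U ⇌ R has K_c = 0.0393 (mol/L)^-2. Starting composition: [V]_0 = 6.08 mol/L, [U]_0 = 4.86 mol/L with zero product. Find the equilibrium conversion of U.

Let X = conversion of U; extent ξ = 4.86X/2 mol/L.
Concentrations: [V] = 6.08 − 2.43X; [U] = 4.86 − 4.86X; [R] = 2.43X.
K_c = [R] / ([V] [U]^2).
Equating to 0.0393 (mol/L)^-2: the physical root is X = 0.489.

X = 0.489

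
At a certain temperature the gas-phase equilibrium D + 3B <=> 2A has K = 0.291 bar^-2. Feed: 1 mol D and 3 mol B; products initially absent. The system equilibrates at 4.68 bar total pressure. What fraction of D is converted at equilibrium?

X = 0.517

Basis: 1 mol D initially; let X = conversion of D. Extent ξ = X.
Mole table: n_D = 1 − X; n_B = 3 − 3X; n_A = 2X.
Total moles n_T = 4 − 2X.
Mole fractions y_i = n_i/n_T; K = p_A^2 / (p_D p_B^3) with p_i = y_i·P.
Equating to 0.291 bar^-2 and solving on 0 < X < 1: X = 0.517.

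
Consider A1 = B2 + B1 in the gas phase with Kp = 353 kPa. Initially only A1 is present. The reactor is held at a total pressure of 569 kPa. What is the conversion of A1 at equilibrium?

X = 0.619

Let X = conversion of A1 (basis 1 mol A1); extent of reaction ξ = X.
Species balance: n_A1 = 1 − X; n_B2 = X; n_B1 = X.
Summing: n_T = 1 + X.
y_i = n_i/n_T, p_i = y_i·P. Kp = p_B2 p_B1 / (p_A1).
Substituting and setting equal to 353 kPa gives a polynomial in X; the root in (0,1) is X = 0.619.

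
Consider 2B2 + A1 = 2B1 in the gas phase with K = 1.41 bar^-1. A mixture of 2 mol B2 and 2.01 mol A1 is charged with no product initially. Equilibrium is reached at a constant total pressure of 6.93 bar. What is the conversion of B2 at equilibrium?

X = 0.665

Basis: 2 mol B2 initially; let X = conversion of B2. Extent ξ = X.
Species balance: n_B2 = 2 − 2X; n_A1 = 2.01 − X; n_B1 = 2X.
Summing: n_T = 4.01 − X.
y_i = n_i/n_T, p_i = y_i·P. K = p_B1^2 / (p_B2^2 p_A1).
Setting this equal to 1.41 bar^-1 and taking the physical root (0 < X < 1) gives X = 0.665.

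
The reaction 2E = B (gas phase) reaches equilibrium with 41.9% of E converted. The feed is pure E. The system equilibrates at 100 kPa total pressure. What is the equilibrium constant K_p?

K_p = 0.00491 kPa^-1

Basis: 1 mol E initially; let X = conversion of E. Extent ξ = 0.5X.
Species balance: n_E = 1 − X; n_B = 0.5X.
n_T = Σnᵢ = 1 − 0.5X.
At X = 0.419: n_E = 0.581, n_B = 0.209, n_T = 0.79.
p_i = (n_i/n_T)·P. K_p = p_B / (p_E^2) = 0.00491 kPa^-1.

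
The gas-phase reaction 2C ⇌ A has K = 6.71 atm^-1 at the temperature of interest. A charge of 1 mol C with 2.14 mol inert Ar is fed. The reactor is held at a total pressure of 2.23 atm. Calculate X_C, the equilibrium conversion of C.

X = 0.739

Take 1 mol C as basis and let X be its fractional conversion, so ξ = 0.5X.
Moles: n_C = 1 − X; n_A = 0.5X; n_I = 2.14 (inert).
Total moles n_T = 3.14 − 0.5X.
y_i = n_i/n_T, p_i = y_i·P. K = p_A / (p_C^2).
Setting this equal to 6.71 atm^-1 and taking the physical root (0 < X < 1) gives X = 0.739.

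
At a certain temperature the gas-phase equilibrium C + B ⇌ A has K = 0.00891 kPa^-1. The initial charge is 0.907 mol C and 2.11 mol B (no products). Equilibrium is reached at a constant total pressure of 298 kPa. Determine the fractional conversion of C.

Basis: 0.907 mol C initially; let X = conversion of C. Extent ξ = 0.907X.
Species balance: n_C = 0.907 − 0.907X; n_B = 2.11 − 0.907X; n_A = 0.907X.
n_T = Σnᵢ = 3.02 − 0.907X.
With p_i = (n_i/n_T)P, K = p_A / (p_C p_B).
Equating to 0.00891 kPa^-1 and solving on 0 < X < 1: X = 0.626.

X = 0.626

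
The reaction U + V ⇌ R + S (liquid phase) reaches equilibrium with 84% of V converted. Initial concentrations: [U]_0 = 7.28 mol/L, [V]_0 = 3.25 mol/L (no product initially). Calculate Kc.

Kc = 3.15

Let X = conversion of V.
Concentrations: [U] = 7.28 − 3.25X; [V] = 3.25 − 3.25X; [R] = 3.25X; [S] = 3.25X.
At X = 0.84: [U] = 4.55, [V] = 0.52, [R] = 2.73, [S] = 2.73.
Kc = [R] [S] / ([U] [V]) = 3.15.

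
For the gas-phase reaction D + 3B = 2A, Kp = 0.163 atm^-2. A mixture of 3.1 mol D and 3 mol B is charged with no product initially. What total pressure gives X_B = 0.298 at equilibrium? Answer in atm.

Let X = conversion of B (basis 3 mol B); extent of reaction ξ = X.
Moles: n_D = 3.1 − X; n_B = 3 − 3X; n_A = 2X.
Summing: n_T = 6.1 − 2X.
Kp = p_A^2 / (p_D p_B^3) with p_i = (n_i/n_T)·P.
At X = 0.298: the mole-fraction product g(X) = Π y_i^ν_i = 0.4112. Since Kp = g(X)·P^{-2}, P = (g/Kp)^(1/2) = (0.4112/0.163)^(1/2) = 1.59 atm.

P = 1.59 atm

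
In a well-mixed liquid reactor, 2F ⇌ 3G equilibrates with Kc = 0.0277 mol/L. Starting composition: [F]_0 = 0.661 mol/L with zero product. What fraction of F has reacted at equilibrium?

Let X = conversion of F; extent ξ = 0.661X/2 mol/L.
Concentrations: [F] = 0.661 − 0.661X; [G] = 0.992X.
Kc = [G]^3 / ([F]^2).
Setting equal to 0.0277 and solving for X on (0,1) gives X = 0.200.

X = 0.200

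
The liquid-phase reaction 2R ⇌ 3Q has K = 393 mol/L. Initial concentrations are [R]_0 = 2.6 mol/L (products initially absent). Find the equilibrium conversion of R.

Let X = conversion of R; extent ξ = 2.6X/2 mol/L.
Concentrations: [R] = 2.6 − 2.6X; [Q] = 3.9X.
K = [Q]^3 / ([R]^2).
Solving K = 393 for X ∈ (0,1): X = 0.877.

X = 0.877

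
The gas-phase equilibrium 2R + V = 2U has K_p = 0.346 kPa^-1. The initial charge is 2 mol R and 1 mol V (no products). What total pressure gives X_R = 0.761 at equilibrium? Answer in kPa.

Basis: 2 mol R initially; let X = conversion of R. Extent ξ = X.
Mole table: n_R = 2 − 2X; n_V = 1 − X; n_U = 2X.
n_T = Σnᵢ = 3 − X.
K_p = p_U^2 / (p_R^2 p_V) with p_i = (n_i/n_T)·P.
At X = 0.761: the mole-fraction product g(X) = Π y_i^ν_i = 94.98. Since K_p = g(X)·P^{-1}, P = (g/K_p)^(1/1) = (94.98/0.346)^(1/1) = 275 kPa.

P = 275 kPa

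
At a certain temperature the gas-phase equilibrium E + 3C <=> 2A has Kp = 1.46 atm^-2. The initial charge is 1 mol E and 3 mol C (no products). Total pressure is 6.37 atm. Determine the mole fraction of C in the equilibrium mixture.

Let X = conversion of E (basis 1 mol E); extent of reaction ξ = X.
Mole table: n_E = 1 − X; n_C = 3 − 3X; n_A = 2X.
Summing: n_T = 4 − 2X.
y_i = n_i/n_T, p_i = y_i·P. Kp = p_A^2 / (p_E p_C^3).
Equating to 1.46 atm^-2 and solving on 0 < X < 1: X = 0.698.
Then n_C = 0.905, n_T = 2.6, so y_C = 0.348.

y_C = 0.348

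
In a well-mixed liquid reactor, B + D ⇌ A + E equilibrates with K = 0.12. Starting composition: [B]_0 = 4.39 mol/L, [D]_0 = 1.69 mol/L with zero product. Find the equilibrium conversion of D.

Let X = conversion of D; extent ξ = 1.69·X mol/L.
Concentrations: [B] = 4.39 − 1.69X; [D] = 1.69 − 1.69X; [A] = 1.69X; [E] = 1.69X.
K = [A] [E] / ([B] [D]).
Setting equal to 0.12 and solving for X on (0,1) gives X = 0.398.

X = 0.398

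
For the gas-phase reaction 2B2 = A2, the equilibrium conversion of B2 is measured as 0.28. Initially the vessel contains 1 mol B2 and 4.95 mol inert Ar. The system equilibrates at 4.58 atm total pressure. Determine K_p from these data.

Let X = conversion of B2 (basis 1 mol B2); extent of reaction ξ = 0.5X.
Species balance: n_B2 = 1 − X; n_A2 = 0.5X; n_I = 4.95 (inert).
Summing: n_T = 5.95 − 0.5X.
At X = 0.28: n_B2 = 0.72, n_A2 = 0.14, n_T = 5.81.
p_i = (n_i/n_T)·P. K_p = p_A2 / (p_B2^2) = 0.343 atm^-1.

K_p = 0.343 atm^-1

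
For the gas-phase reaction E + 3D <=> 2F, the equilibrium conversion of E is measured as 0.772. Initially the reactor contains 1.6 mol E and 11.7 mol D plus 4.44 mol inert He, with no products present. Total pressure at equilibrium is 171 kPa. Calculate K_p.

Basis: 1.6 mol E initially; let X = conversion of E. Extent ξ = 1.6X.
Moles: n_E = 1.6 − 1.6X; n_D = 11.7 − 4.8X; n_F = 3.2X; n_I = 4.44 (inert).
Total moles n_T = 17.7 − 3.2X.
At X = 0.772: n_E = 0.365, n_D = 7.99, n_F = 2.47, n_T = 15.3.
p_i = (n_i/n_T)·P. K_p = p_F^2 / (p_E p_D^3) = 0.000261 kPa^-2.

K_p = 0.000261 kPa^-2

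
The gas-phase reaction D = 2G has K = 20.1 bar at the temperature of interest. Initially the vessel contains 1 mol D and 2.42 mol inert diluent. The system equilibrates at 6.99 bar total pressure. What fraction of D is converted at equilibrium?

X = 0.793

Basis: 1 mol D initially; let X = conversion of D. Extent ξ = X.
Mole table: n_D = 1 − X; n_G = 2X; n_I = 2.42 (inert).
Summing: n_T = 3.42 + X.
With p_i = (n_i/n_T)P, K = p_G^2 / (p_D).
Equating to 20.1 bar and solving on 0 < X < 1: X = 0.793.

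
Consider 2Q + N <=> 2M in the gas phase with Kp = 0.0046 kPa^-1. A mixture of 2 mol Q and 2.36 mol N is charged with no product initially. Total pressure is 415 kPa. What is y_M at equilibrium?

Basis: 2 mol Q initially; let X = conversion of Q. Extent ξ = X.
Species balance: n_Q = 2 − 2X; n_N = 2.36 − X; n_M = 2X.
Summing: n_T = 4.36 − X.
With p_i = (n_i/n_T)P, Kp = p_M^2 / (p_Q^2 p_N).
Substituting and setting equal to 0.0046 kPa^-1 gives a polynomial in X; the root in (0,1) is X = 0.490.
Then n_M = 0.98, n_T = 3.87, so y_M = 0.253.

y_M = 0.253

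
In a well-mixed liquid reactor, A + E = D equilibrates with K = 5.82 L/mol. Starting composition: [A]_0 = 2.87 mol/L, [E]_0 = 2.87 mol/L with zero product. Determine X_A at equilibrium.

Let X = conversion of A; extent ξ = 2.87·X mol/L.
Concentrations: [A] = 2.87 − 2.87X; [E] = 2.87 − 2.87X; [D] = 2.87X.
K = [D] / ([A] [E]).
This equals 5.82 at X = 0.783 (the root in 0 < X < 1).

X = 0.783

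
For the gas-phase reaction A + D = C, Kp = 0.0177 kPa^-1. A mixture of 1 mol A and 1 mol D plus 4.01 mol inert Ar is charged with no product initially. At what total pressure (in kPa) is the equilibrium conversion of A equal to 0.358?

Let X = conversion of A (basis 1 mol A); extent of reaction ξ = X.
Mole table: n_A = 1 − X; n_D = 1 − X; n_C = X; n_I = 4.01 (inert).
Summing: n_T = 6.01 − X.
Kp = p_C / (p_A p_D) with p_i = (n_i/n_T)·P.
At X = 0.358: the mole-fraction product g(X) = Π y_i^ν_i = 4.909. Since Kp = g(X)·P^{-1}, P = (g/Kp)^(1/1) = (4.909/0.0177)^(1/1) = 277 kPa.

P = 277 kPa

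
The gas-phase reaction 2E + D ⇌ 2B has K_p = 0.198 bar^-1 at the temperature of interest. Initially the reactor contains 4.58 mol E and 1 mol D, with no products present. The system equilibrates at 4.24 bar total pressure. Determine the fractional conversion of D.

Basis: 1 mol D initially; let X = conversion of D. Extent ξ = X.
Moles: n_E = 4.58 − 2X; n_D = 1 − X; n_B = 2X.
Summing: n_T = 5.58 − X.
With p_i = (n_i/n_T)P, K_p = p_B^2 / (p_E^2 p_D).
Setting this equal to 0.198 bar^-1 and taking the physical root (0 < X < 1) gives X = 0.508.

X = 0.508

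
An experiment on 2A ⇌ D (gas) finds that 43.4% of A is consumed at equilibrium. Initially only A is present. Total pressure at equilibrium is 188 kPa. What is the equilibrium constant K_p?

Take 1 mol A as basis and let X be its fractional conversion, so ξ = 0.5X.
At extent ξ: n_A = 1 − X; n_D = 0.5X.
Summing: n_T = 1 − 0.5X.
At X = 0.434: n_A = 0.566, n_D = 0.217, n_T = 0.783.
p_i = (n_i/n_T)·P. K_p = p_D / (p_A^2) = 0.00282 kPa^-1.

K_p = 0.00282 kPa^-1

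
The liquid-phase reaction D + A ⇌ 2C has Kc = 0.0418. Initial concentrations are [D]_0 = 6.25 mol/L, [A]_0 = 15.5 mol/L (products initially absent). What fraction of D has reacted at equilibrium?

Let X = conversion of D; extent ξ = 6.25·X mol/L.
Concentrations: [D] = 6.25 − 6.25X; [A] = 15.5 − 6.25X; [C] = 12.5X.
Kc = [C]^2 / ([D] [A]).
This equals 0.0418 at X = 0.144 (the root in 0 < X < 1).

X = 0.144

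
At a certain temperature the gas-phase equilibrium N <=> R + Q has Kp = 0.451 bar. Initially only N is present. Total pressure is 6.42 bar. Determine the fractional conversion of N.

Take 1 mol N as basis and let X be its fractional conversion, so ξ = X.
Species balance: n_N = 1 − X; n_R = X; n_Q = X.
Total moles n_T = 1 + X.
y_i = n_i/n_T, p_i = y_i·P. Kp = p_R p_Q / (p_N).
This yields a degree-2 equation in X; solving on (0,1), X = 0.256.

X = 0.256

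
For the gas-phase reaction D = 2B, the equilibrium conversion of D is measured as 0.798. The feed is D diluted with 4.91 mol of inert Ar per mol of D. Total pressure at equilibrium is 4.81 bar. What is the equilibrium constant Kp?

Let X = conversion of D (basis 1 mol D); extent of reaction ξ = X.
At extent ξ: n_D = 1 − X; n_B = 2X; n_I = 4.91 (inert).
n_T = Σnᵢ = 5.91 + X.
At X = 0.798: n_D = 0.202, n_B = 1.6, n_T = 6.71.
p_i = (n_i/n_T)·P. Kp = p_B^2 / (p_D) = 9.04 bar.

Kp = 9.04 bar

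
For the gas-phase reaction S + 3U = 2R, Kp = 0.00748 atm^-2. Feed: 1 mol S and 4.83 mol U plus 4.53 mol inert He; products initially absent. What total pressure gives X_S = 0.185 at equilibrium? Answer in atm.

P = 5.36 atm

Basis: 1 mol S initially; let X = conversion of S. Extent ξ = X.
Mole table: n_S = 1 − X; n_U = 4.83 − 3X; n_R = 2X; n_I = 4.53 (inert).
Summing: n_T = 10.4 − 2X.
Kp = p_R^2 / (p_S p_U^3) with p_i = (n_i/n_T)·P.
At X = 0.185: the mole-fraction product g(X) = Π y_i^ν_i = 0.2146. Since Kp = g(X)·P^{-2}, P = (g/Kp)^(1/2) = (0.2146/0.00748)^(1/2) = 5.36 atm.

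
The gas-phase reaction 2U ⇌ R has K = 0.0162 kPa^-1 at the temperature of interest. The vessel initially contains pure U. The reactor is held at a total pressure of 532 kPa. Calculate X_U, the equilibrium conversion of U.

X = 0.832

Let X = conversion of U (basis 1 mol U); extent of reaction ξ = 0.5X.
At extent ξ: n_U = 1 − X; n_R = 0.5X.
Summing: n_T = 1 − 0.5X.
y_i = n_i/n_T, p_i = y_i·P. K = p_R / (p_U^2).
Equating to 0.0162 kPa^-1 and solving on 0 < X < 1: X = 0.832.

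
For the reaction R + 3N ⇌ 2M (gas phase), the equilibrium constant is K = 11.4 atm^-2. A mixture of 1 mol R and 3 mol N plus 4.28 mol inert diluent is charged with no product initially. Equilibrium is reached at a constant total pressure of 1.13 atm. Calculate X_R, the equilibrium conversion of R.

Let X = conversion of R (basis 1 mol R); extent of reaction ξ = X.
Mole table: n_R = 1 − X; n_N = 3 − 3X; n_M = 2X; n_I = 4.28 (inert).
n_T = Σnᵢ = 8.28 − 2X.
y_i = n_i/n_T, p_i = y_i·P. K = p_M^2 / (p_R p_N^3).
Setting this equal to 11.4 atm^-2 and taking the physical root (0 < X < 1) gives X = 0.432.

X = 0.432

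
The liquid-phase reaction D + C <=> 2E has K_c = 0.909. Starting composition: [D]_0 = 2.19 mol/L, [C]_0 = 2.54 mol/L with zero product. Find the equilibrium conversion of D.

Let X = conversion of D; extent ξ = 2.19·X mol/L.
Concentrations: [D] = 2.19 − 2.19X; [C] = 2.54 − 2.19X; [E] = 4.38X.
K_c = [E]^2 / ([D] [C]).
Setting equal to 0.909 and solving for X on (0,1) gives X = 0.347.

X = 0.347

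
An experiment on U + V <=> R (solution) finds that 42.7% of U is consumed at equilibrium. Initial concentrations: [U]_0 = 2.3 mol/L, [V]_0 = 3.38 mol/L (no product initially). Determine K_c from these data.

Let X = conversion of U.
Concentrations: [U] = 2.3 − 2.3X; [V] = 3.38 − 2.3X; [R] = 2.3X.
At X = 0.427: [U] = 1.32, [V] = 2.4, [R] = 0.982.
K_c = [R] / ([U] [V]) = 0.311 L/mol.

K_c = 0.311 L/mol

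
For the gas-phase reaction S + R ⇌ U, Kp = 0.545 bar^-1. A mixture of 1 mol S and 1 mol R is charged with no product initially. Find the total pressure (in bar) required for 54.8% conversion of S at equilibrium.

Basis: 1 mol S initially; let X = conversion of S. Extent ξ = X.
Moles: n_S = 1 − X; n_R = 1 − X; n_U = X.
n_T = Σnᵢ = 2 − X.
Kp = p_U / (p_S p_R) with p_i = (n_i/n_T)·P.
At X = 0.548: the mole-fraction product g(X) = Π y_i^ν_i = 3.895. Since Kp = g(X)·P^{-1}, P = (g/Kp)^(1/1) = (3.895/0.545)^(1/1) = 7.15 bar.

P = 7.15 bar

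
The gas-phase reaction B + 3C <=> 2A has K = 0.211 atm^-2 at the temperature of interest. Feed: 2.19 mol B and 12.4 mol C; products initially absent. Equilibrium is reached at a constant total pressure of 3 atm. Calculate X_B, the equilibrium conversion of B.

X = 0.602

Take 2.19 mol B as basis and let X be its fractional conversion, so ξ = 2.19X.
Species balance: n_B = 2.19 − 2.19X; n_C = 12.4 − 6.57X; n_A = 4.38X.
n_T = Σnᵢ = 14.6 − 4.38X.
With p_i = (n_i/n_T)P, K = p_A^2 / (p_B p_C^3).
Setting this equal to 0.211 atm^-2 and taking the physical root (0 < X < 1) gives X = 0.602.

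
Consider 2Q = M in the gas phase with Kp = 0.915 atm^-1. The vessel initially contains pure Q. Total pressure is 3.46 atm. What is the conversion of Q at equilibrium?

Let X = conversion of Q (basis 1 mol Q); extent of reaction ξ = 0.5X.
Species balance: n_Q = 1 − X; n_M = 0.5X.
n_T = Σnᵢ = 1 − 0.5X.
Mole fractions y_i = n_i/n_T; Kp = p_M / (p_Q^2) with p_i = y_i·P.
Substituting and setting equal to 0.915 atm^-1 gives a polynomial in X; the root in (0,1) is X = 0.729.

X = 0.729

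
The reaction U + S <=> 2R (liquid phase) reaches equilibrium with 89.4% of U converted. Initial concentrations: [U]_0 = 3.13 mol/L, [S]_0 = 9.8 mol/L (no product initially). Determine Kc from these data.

Kc = 13.5

Let X = conversion of U.
Concentrations: [U] = 3.13 − 3.13X; [S] = 9.8 − 3.13X; [R] = 6.26X.
At X = 0.894: [U] = 0.332, [S] = 7, [R] = 5.6.
Kc = [R]^2 / ([U] [S]) = 13.5.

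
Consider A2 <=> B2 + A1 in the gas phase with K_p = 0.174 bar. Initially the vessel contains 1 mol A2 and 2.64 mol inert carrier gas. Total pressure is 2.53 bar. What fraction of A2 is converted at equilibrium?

X = 0.406

Basis: 1 mol A2 initially; let X = conversion of A2. Extent ξ = X.
Moles: n_A2 = 1 − X; n_B2 = X; n_A1 = X; n_I = 2.64 (inert).
Summing: n_T = 3.64 + X.
Mole fractions y_i = n_i/n_T; K_p = p_B2 p_A1 / (p_A2) with p_i = y_i·P.
Setting this equal to 0.174 bar and taking the physical root (0 < X < 1) gives X = 0.406.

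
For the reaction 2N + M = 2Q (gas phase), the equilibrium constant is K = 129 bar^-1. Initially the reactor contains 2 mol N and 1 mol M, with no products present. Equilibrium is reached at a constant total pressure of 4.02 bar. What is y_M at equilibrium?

y_M = 0.067

Take 2 mol N as basis and let X be its fractional conversion, so ξ = X.
Moles: n_N = 2 − 2X; n_M = 1 − X; n_Q = 2X.
n_T = Σnᵢ = 3 − X.
y_i = n_i/n_T, p_i = y_i·P. K = p_Q^2 / (p_N^2 p_M).
Setting this equal to 129 bar^-1 and taking the physical root (0 < X < 1) gives X = 0.855.
Then n_M = 0.145, n_T = 2.14, so y_M = 0.067.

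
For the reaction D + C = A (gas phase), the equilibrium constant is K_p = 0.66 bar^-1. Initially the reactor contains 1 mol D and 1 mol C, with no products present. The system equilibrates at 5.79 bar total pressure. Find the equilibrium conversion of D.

X = 0.545

Let X = conversion of D (basis 1 mol D); extent of reaction ξ = X.
At extent ξ: n_D = 1 − X; n_C = 1 − X; n_A = X.
n_T = Σnᵢ = 2 − X.
With p_i = (n_i/n_T)P, K_p = p_A / (p_D p_C).
Substituting and setting equal to 0.66 bar^-1 gives a polynomial in X; the root in (0,1) is X = 0.545.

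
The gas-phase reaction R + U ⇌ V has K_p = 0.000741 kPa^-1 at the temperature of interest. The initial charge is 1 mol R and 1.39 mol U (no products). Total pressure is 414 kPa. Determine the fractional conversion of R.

Let X = conversion of R (basis 1 mol R); extent of reaction ξ = X.
At extent ξ: n_R = 1 − X; n_U = 1.39 − X; n_V = X.
Total moles n_T = 2.39 − X.
Mole fractions y_i = n_i/n_T; K_p = p_V / (p_R p_U) with p_i = y_i·P.
Equating to 0.000741 kPa^-1 and solving on 0 < X < 1: X = 0.145.

X = 0.145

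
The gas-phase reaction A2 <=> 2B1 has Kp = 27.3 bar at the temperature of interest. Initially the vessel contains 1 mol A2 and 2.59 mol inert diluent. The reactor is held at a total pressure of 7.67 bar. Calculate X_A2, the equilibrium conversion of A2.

Take 1 mol A2 as basis and let X be its fractional conversion, so ξ = X.
At extent ξ: n_A2 = 1 − X; n_B1 = 2X; n_I = 2.59 (inert).
n_T = Σnᵢ = 3.59 + X.
y_i = n_i/n_T, p_i = y_i·P. Kp = p_B1^2 / (p_A2).
This yields a degree-2 equation in X; solving on (0,1), X = 0.826.

X = 0.826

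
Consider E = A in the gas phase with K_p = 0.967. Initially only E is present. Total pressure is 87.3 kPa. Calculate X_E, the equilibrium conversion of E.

X = 0.492

Let X = conversion of E (basis 1 mol E); extent of reaction ξ = X.
At extent ξ: n_E = 1 − X; n_A = X.
n_T stays at 1 (no change in mole number).
y_i = n_i/n_T, p_i = y_i·P. K_p = p_A / (p_E).
Substituting and setting equal to 0.967 gives a polynomial in X; the root in (0,1) is X = 0.492.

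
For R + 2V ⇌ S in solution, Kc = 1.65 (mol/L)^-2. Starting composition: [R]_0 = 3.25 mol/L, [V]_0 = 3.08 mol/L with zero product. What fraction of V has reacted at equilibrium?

Let X = conversion of V; extent ξ = 3.08X/2 mol/L.
Concentrations: [R] = 3.25 − 1.54X; [V] = 3.08 − 3.08X; [S] = 1.54X.
Kc = [S] / ([R] [V]^2).
Solving Kc = 1.65 for X ∈ (0,1): X = 0.802.

X = 0.802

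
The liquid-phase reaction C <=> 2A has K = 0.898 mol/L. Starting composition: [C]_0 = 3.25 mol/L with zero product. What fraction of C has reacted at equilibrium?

X = 0.231

Let X = conversion of C; extent ξ = 3.25·X mol/L.
Concentrations: [C] = 3.25 − 3.25X; [A] = 6.5X.
K = [A]^2 / ([C]).
Setting equal to 0.898 and solving for X on (0,1) gives X = 0.231.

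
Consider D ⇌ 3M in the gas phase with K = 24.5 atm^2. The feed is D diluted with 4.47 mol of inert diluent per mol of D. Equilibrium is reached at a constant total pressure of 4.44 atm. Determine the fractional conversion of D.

X = 0.787

Take 1 mol D as basis and let X be its fractional conversion, so ξ = X.
At extent ξ: n_D = 1 − X; n_M = 3X; n_I = 4.47 (inert).
Summing: n_T = 5.47 + 2X.
With p_i = (n_i/n_T)P, K = p_M^3 / (p_D).
This yields a degree-3 equation in X; solving on (0,1), X = 0.787.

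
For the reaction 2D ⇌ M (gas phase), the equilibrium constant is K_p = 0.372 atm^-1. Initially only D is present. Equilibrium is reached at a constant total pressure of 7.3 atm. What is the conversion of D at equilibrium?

Let X = conversion of D (basis 1 mol D); extent of reaction ξ = 0.5X.
Species balance: n_D = 1 − X; n_M = 0.5X.
Summing: n_T = 1 − 0.5X.
Mole fractions y_i = n_i/n_T; K_p = p_M / (p_D^2) with p_i = y_i·P.
This yields a degree-2 equation in X; solving on (0,1), X = 0.710.

X = 0.710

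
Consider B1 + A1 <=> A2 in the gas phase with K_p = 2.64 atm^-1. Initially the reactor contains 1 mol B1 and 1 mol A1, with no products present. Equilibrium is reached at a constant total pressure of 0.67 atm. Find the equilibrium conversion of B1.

Let X = conversion of B1 (basis 1 mol B1); extent of reaction ξ = X.
Moles: n_B1 = 1 − X; n_A1 = 1 − X; n_A2 = X.
n_T = Σnᵢ = 2 − X.
Mole fractions y_i = n_i/n_T; K_p = p_A2 / (p_B1 p_A1) with p_i = y_i·P.
Equating to 2.64 atm^-1 and solving on 0 < X < 1: X = 0.399.

X = 0.399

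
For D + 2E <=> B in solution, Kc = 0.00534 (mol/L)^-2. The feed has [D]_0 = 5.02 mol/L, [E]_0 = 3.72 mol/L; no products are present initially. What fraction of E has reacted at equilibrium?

Let X = conversion of E; extent ξ = 3.72X/2 mol/L.
Concentrations: [D] = 5.02 − 1.86X; [E] = 3.72 − 3.72X; [B] = 1.86X.
Kc = [B] / ([D] [E]^2).
Solving Kc = 0.00534 for X ∈ (0,1): X = 0.140.

X = 0.140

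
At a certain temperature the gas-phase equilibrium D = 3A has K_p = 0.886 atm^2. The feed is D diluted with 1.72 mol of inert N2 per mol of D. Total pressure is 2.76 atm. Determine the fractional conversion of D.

Take 1 mol D as basis and let X be its fractional conversion, so ξ = X.
Moles: n_D = 1 − X; n_A = 3X; n_I = 1.72 (inert).
Total moles n_T = 2.72 + 2X.
y_i = n_i/n_T, p_i = y_i·P. K_p = p_A^3 / (p_D).
Substituting and setting equal to 0.886 atm^2 gives a polynomial in X; the root in (0,1) is X = 0.321.

X = 0.321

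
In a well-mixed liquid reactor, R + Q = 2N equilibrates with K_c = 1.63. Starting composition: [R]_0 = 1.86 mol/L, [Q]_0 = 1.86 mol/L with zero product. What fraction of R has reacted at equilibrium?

X = 0.390

Let X = conversion of R; extent ξ = 1.86·X mol/L.
Concentrations: [R] = 1.86 − 1.86X; [Q] = 1.86 − 1.86X; [N] = 3.72X.
K_c = [N]^2 / ([R] [Q]).
This equals 1.63 at X = 0.390 (the root in 0 < X < 1).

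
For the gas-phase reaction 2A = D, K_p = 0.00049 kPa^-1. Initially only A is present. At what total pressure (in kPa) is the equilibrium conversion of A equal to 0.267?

P = 439 kPa

Let X = conversion of A (basis 1 mol A); extent of reaction ξ = 0.5X.
Species balance: n_A = 1 − X; n_D = 0.5X.
Total moles n_T = 1 − 0.5X.
K_p = p_D / (p_A^2) with p_i = (n_i/n_T)·P.
At X = 0.267: the mole-fraction product g(X) = Π y_i^ν_i = 0.2153. Since K_p = g(X)·P^{-1}, P = (g/K_p)^(1/1) = (0.2153/0.00049)^(1/1) = 439 kPa.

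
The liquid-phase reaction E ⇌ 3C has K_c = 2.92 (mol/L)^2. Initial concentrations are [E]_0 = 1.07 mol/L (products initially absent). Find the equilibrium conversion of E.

X = 0.387

Let X = conversion of E; extent ξ = 1.07·X mol/L.
Concentrations: [E] = 1.07 − 1.07X; [C] = 3.21X.
K_c = [C]^3 / ([E]).
Equating to 2.92 (mol/L)^2: the physical root is X = 0.387.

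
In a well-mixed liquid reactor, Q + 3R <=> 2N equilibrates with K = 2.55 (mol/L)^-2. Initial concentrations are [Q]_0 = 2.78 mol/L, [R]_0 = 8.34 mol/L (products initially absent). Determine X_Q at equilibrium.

X = 0.746

Let X = conversion of Q; extent ξ = 2.78·X mol/L.
Concentrations: [Q] = 2.78 − 2.78X; [R] = 8.34 − 8.34X; [N] = 5.56X.
K = [N]^2 / ([Q] [R]^3).
This equals 2.55 at X = 0.746 (the root in 0 < X < 1).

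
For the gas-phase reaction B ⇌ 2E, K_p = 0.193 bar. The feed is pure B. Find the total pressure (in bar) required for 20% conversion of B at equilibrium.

P = 1.16 bar

Let X = conversion of B (basis 1 mol B); extent of reaction ξ = X.
At extent ξ: n_B = 1 − X; n_E = 2X.
Total moles n_T = 1 + X.
K_p = p_E^2 / (p_B) with p_i = (n_i/n_T)·P.
At X = 0.2: the mole-fraction product g(X) = Π y_i^ν_i = 0.1667. Since K_p = g(X)·P^{1}, P = (K_p/g)^(1/1) = (0.193/0.1667)^(1/1) = 1.16 bar.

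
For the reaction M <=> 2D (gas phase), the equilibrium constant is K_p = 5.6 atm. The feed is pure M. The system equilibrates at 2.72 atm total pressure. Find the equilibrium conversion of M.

X = 0.583

Take 1 mol M as basis and let X be its fractional conversion, so ξ = X.
Mole table: n_M = 1 − X; n_D = 2X.
Summing: n_T = 1 + X.
y_i = n_i/n_T, p_i = y_i·P. K_p = p_D^2 / (p_M).
Equating to 5.6 atm and solving on 0 < X < 1: X = 0.583.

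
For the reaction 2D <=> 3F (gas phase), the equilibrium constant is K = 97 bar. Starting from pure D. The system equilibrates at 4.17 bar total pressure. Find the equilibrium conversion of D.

Let X = conversion of D (basis 1 mol D); extent of reaction ξ = 0.5X.
Moles: n_D = 1 − X; n_F = 1.5X.
Summing: n_T = 1 + 0.5X.
Mole fractions y_i = n_i/n_T; K = p_F^3 / (p_D^2) with p_i = y_i·P.
Substituting and setting equal to 97 bar gives a polynomial in X; the root in (0,1) is X = 0.778.

X = 0.778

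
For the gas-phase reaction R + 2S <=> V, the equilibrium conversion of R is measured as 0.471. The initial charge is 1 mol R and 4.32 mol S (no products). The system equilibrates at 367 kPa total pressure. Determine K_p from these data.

Basis: 1 mol R initially; let X = conversion of R. Extent ξ = X.
Moles: n_R = 1 − X; n_S = 4.32 − 2X; n_V = X.
Summing: n_T = 5.32 − 2X.
At X = 0.471: n_R = 0.529, n_S = 3.38, n_V = 0.471, n_T = 4.38.
p_i = (n_i/n_T)·P. K_p = p_V / (p_R p_S^2) = 1.11e-05 kPa^-2.

K_p = 1.11e-05 kPa^-2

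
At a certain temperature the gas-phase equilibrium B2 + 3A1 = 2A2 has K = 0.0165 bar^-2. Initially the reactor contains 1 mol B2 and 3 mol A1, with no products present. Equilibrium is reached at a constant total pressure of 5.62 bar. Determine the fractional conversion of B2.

X = 0.282

Let X = conversion of B2 (basis 1 mol B2); extent of reaction ξ = X.
Species balance: n_B2 = 1 − X; n_A1 = 3 − 3X; n_A2 = 2X.
n_T = Σnᵢ = 4 − 2X.
y_i = n_i/n_T, p_i = y_i·P. K = p_A2^2 / (p_B2 p_A1^3).
This yields a degree-4 equation in X; solving on (0,1), X = 0.282.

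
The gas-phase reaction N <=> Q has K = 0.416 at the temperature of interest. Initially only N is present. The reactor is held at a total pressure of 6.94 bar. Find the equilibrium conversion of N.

Take 1 mol N as basis and let X be its fractional conversion, so ξ = X.
Species balance: n_N = 1 − X; n_Q = X.
Since Δν = 0, n_T = 1 throughout.
y_i = n_i/n_T, p_i = y_i·P. K = p_Q / (p_N).
Equating to 0.416 and solving on 0 < X < 1: X = 0.294.

X = 0.294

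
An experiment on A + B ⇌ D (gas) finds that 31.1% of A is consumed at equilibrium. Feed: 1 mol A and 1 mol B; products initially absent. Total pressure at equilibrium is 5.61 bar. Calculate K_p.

Basis: 1 mol A initially; let X = conversion of A. Extent ξ = X.
Moles: n_A = 1 − X; n_B = 1 − X; n_D = X.
Summing: n_T = 2 − X.
At X = 0.311: n_A = 0.689, n_B = 0.689, n_D = 0.311, n_T = 1.69.
p_i = (n_i/n_T)·P. K_p = p_D / (p_A p_B) = 0.197 bar^-1.

K_p = 0.197 bar^-1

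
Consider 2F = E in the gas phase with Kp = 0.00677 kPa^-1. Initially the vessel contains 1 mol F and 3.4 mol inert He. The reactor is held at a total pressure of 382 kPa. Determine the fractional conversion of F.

X = 0.418

Take 1 mol F as basis and let X be its fractional conversion, so ξ = 0.5X.
At extent ξ: n_F = 1 − X; n_E = 0.5X; n_I = 3.4 (inert).
Summing: n_T = 4.4 − 0.5X.
Mole fractions y_i = n_i/n_T; Kp = p_E / (p_F^2) with p_i = y_i·P.
Setting this equal to 0.00677 kPa^-1 and taking the physical root (0 < X < 1) gives X = 0.418.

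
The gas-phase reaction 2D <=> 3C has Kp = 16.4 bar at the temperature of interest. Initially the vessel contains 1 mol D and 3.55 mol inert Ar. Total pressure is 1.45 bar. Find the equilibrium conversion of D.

Basis: 1 mol D initially; let X = conversion of D. Extent ξ = 0.5X.
Moles: n_D = 1 − X; n_C = 1.5X; n_I = 3.55 (inert).
n_T = Σnᵢ = 4.55 + 0.5X.
With p_i = (n_i/n_T)P, Kp = p_C^3 / (p_D^2).
Substituting and setting equal to 16.4 bar gives a polynomial in X; the root in (0,1) is X = 0.818.

X = 0.818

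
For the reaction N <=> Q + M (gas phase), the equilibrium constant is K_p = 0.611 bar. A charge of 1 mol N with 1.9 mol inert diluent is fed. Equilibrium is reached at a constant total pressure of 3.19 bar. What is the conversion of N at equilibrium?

Let X = conversion of N (basis 1 mol N); extent of reaction ξ = X.
At extent ξ: n_N = 1 − X; n_Q = X; n_M = X; n_I = 1.9 (inert).
Summing: n_T = 2.9 + X.
y_i = n_i/n_T, p_i = y_i·P. K_p = p_Q p_M / (p_N).
Substituting and setting equal to 0.611 bar gives a polynomial in X; the root in (0,1) is X = 0.547.

X = 0.547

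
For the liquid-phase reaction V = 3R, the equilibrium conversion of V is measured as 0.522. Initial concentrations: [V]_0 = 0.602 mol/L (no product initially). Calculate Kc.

Let X = conversion of V.
Concentrations: [V] = 0.602 − 0.602X; [R] = 1.81X.
At X = 0.522: [V] = 0.288, [R] = 0.943.
Kc = [R]^3 / ([V]) = 2.91 (mol/L)^2.

Kc = 2.91 (mol/L)^2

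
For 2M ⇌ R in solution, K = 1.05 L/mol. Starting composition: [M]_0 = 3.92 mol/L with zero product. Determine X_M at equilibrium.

X = 0.707

Let X = conversion of M; extent ξ = 3.92X/2 mol/L.
Concentrations: [M] = 3.92 − 3.92X; [R] = 1.96X.
K = [R] / ([M]^2).
Equating to 1.05 L/mol: the physical root is X = 0.707.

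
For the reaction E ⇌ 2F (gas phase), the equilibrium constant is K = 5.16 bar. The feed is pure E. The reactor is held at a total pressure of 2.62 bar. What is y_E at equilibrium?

y_E = 0.270

Basis: 1 mol E initially; let X = conversion of E. Extent ξ = X.
Species balance: n_E = 1 − X; n_F = 2X.
Total moles n_T = 1 + X.
With p_i = (n_i/n_T)P, K = p_F^2 / (p_E).
This yields a degree-2 equation in X; solving on (0,1), X = 0.574.
Then n_E = 0.426, n_T = 1.57, so y_E = 0.270.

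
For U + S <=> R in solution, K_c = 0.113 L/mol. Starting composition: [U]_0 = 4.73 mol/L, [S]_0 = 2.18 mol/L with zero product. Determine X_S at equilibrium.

X = 0.314

Let X = conversion of S; extent ξ = 2.18·X mol/L.
Concentrations: [U] = 4.73 − 2.18X; [S] = 2.18 − 2.18X; [R] = 2.18X.
K_c = [R] / ([U] [S]).
Equating to 0.113 L/mol: the physical root is X = 0.314.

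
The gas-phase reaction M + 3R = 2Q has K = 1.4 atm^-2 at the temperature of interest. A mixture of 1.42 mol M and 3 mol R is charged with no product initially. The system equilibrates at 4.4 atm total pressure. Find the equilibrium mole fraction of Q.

Take 3 mol R as basis and let X be its fractional conversion, so ξ = X.
Moles: n_M = 1.42 − X; n_R = 3 − 3X; n_Q = 2X.
Summing: n_T = 4.42 − 2X.
y_i = n_i/n_T, p_i = y_i·P. K = p_Q^2 / (p_M p_R^3).
Substituting and setting equal to 1.4 atm^-2 gives a polynomial in X; the root in (0,1) is X = 0.682.
Then n_Q = 1.36, n_T = 3.06, so y_Q = 0.446.

y_Q = 0.446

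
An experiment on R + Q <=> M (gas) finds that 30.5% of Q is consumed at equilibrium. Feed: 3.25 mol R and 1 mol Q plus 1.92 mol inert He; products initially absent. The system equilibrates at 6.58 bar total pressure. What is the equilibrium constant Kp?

Kp = 0.133 bar^-1

Basis: 1 mol Q initially; let X = conversion of Q. Extent ξ = X.
Species balance: n_R = 3.25 − X; n_Q = 1 − X; n_M = X; n_I = 1.92 (inert).
Summing: n_T = 6.17 − X.
At X = 0.305: n_R = 2.94, n_Q = 0.695, n_M = 0.305, n_T = 5.87.
p_i = (n_i/n_T)·P. Kp = p_M / (p_R p_Q) = 0.133 bar^-1.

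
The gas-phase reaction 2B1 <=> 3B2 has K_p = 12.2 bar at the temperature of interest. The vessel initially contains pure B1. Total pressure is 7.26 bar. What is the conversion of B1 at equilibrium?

Take 1 mol B1 as basis and let X be its fractional conversion, so ξ = 0.5X.
Species balance: n_B1 = 1 − X; n_B2 = 1.5X.
Total moles n_T = 1 + 0.5X.
Mole fractions y_i = n_i/n_T; K_p = p_B2^3 / (p_B1^2) with p_i = y_i·P.
Equating to 12.2 bar and solving on 0 < X < 1: X = 0.523.

X = 0.523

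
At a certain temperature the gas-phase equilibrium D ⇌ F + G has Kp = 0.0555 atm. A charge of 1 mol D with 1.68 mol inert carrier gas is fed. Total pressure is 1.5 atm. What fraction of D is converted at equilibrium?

Let X = conversion of D (basis 1 mol D); extent of reaction ξ = X.
Mole table: n_D = 1 − X; n_F = X; n_G = X; n_I = 1.68 (inert).
Summing: n_T = 2.68 + X.
Mole fractions y_i = n_i/n_T; Kp = p_F p_G / (p_D) with p_i = y_i·P.
This yields a degree-2 equation in X; solving on (0,1), X = 0.281.

X = 0.281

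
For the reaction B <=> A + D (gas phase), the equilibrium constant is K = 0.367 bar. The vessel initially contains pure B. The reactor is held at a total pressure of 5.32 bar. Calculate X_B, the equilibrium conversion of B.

Let X = conversion of B (basis 1 mol B); extent of reaction ξ = X.
At extent ξ: n_B = 1 − X; n_A = X; n_D = X.
n_T = Σnᵢ = 1 + X.
y_i = n_i/n_T, p_i = y_i·P. K = p_A p_D / (p_B).
Equating to 0.367 bar and solving on 0 < X < 1: X = 0.254.

X = 0.254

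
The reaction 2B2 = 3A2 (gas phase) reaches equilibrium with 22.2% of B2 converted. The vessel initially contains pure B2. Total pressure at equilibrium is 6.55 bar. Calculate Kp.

Kp = 0.36 bar

Basis: 1 mol B2 initially; let X = conversion of B2. Extent ξ = 0.5X.
At extent ξ: n_B2 = 1 − X; n_A2 = 1.5X.
Total moles n_T = 1 + 0.5X.
At X = 0.222: n_B2 = 0.778, n_A2 = 0.333, n_T = 1.11.
p_i = (n_i/n_T)·P. Kp = p_A2^3 / (p_B2^2) = 0.36 bar.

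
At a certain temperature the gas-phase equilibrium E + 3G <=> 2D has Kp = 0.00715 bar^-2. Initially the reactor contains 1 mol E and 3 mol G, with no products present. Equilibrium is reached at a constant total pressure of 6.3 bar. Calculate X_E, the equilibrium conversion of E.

Take 1 mol E as basis and let X be its fractional conversion, so ξ = X.
Mole table: n_E = 1 − X; n_G = 3 − 3X; n_D = 2X.
Total moles n_T = 4 − 2X.
Mole fractions y_i = n_i/n_T; Kp = p_D^2 / (p_E p_G^3) with p_i = y_i·P.
Equating to 0.00715 bar^-2 and solving on 0 < X < 1: X = 0.231.

X = 0.231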